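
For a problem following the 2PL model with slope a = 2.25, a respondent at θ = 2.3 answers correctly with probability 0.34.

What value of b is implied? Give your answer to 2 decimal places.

2.59

P(θ) = 1 / (1 + exp(−a(θ − b)))
logit(0.34) = ln(0.34/0.66) = -0.6633
b = θ − logit/(a) = 2.3 − (-0.6633)/2.2500 = 2.5948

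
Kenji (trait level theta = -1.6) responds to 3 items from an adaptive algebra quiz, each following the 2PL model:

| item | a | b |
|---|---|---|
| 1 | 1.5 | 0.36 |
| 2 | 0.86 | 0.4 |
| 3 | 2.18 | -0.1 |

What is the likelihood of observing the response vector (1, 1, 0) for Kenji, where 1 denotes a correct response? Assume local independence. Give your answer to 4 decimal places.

0.0073

P(theta) = 1 / (1 + exp(−a(theta − b)))
P_1 = 1/(1+e^{2.9400}) = 0.0502
P_2 = 1/(1+e^{1.7200}) = 0.1519
P_3 = 1/(1+e^{3.2700}) = 0.0366
L = P_1 × P_2 × (1−P_3) = 0.0502 × 0.1519 × 0.9634 = 0.00735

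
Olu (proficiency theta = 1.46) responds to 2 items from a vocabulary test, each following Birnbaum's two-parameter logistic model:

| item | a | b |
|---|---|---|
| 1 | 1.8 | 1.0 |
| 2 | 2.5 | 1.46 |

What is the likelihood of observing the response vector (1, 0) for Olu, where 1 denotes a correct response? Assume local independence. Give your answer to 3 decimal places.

0.348

P(theta) = 1 / (1 + exp(−a(theta − b)))
P_1 = 1/(1+e^{-0.8280}) = 0.6959
P_2 = 1/(1+e^{0.0000}) = 0.5000
L = P_1 × (1−P_2) = 0.6959 × 0.5000 = 0.34797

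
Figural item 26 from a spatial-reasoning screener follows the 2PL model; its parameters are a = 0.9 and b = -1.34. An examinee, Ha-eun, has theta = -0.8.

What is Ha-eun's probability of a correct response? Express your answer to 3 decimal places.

0.619

P(theta) = 1 / (1 + exp(−a(theta − b)))
Exponent: 0.9 × (-0.8 − (-1.34)) = 0.4860
1/(1 + e^{-0.4860}) = 0.6192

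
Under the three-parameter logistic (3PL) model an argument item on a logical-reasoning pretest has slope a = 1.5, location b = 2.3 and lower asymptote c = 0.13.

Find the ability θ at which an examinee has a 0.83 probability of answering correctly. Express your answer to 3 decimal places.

P(θ) = c + (1 − c) · 1 / (1 + exp(−a(θ − b)))
Remove guessing floor: (0.83 − 0.13)/(1 − 0.13) = 0.8046
logit = ln(0.8046/0.1954) = 1.4153
θ = b + logit/(a) = 2.3 + 1.4153/1.5000 = 3.2435

3.244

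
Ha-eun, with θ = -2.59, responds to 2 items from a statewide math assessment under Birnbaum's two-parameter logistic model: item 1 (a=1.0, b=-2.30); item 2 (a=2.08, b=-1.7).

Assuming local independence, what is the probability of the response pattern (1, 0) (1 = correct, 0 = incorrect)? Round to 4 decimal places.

0.3699

P(θ) = 1 / (1 + exp(−a(θ − b)))
P_1 = 1/(1+e^{0.2900}) = 0.4280
P_2 = 1/(1+e^{1.8512}) = 0.1357
L = P_1 × (1−P_2) = 0.4280 × 0.8643 = 0.36991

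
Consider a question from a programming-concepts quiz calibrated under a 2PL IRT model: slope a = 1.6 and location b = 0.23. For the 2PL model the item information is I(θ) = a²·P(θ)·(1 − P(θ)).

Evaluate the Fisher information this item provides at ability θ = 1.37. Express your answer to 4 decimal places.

P = 1/(1+e^{-1.8240}) = 0.8610
P(1−P) = 0.8610 × 0.1390 = 0.1196
I = a² × P(1−P) = 1.6² × 0.1196 = 0.30629

0.3063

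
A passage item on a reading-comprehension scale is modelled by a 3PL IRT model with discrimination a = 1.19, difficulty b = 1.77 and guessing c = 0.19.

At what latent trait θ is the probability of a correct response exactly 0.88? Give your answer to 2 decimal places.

P(θ) = c + (1 − c) · 1 / (1 + exp(−a(θ − b)))
Remove guessing floor: (0.88 − 0.19)/(1 − 0.19) = 0.8519
logit = ln(0.8519/0.1481) = 1.7492
θ = b + logit/(a) = 1.77 + 1.7492/1.1900 = 3.2399

3.24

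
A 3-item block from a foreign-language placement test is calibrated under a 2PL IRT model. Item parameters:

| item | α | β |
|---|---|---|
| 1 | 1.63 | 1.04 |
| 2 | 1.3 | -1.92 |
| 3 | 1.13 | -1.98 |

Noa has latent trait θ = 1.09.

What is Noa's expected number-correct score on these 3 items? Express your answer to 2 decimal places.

2.47

P(θ) = 1 / (1 + exp(−α(θ − β)))
P_1 = 1/(1+e^{-0.0815}) = 0.5204
P_2 = 1/(1+e^{-3.9130}) = 0.9804
P_3 = 1/(1+e^{-3.4691}) = 0.9698
E[score] = 0.5204 + 0.9804 + 0.9698 = 2.4706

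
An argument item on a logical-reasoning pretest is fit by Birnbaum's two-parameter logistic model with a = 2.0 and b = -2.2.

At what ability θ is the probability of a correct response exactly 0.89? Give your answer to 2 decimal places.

-1.15

P(θ) = 1 / (1 + exp(−a(θ − b)))
logit = ln(0.8900/0.1100) = 2.0907
θ = b + logit/(a) = -2.2 + 2.0907/2.0000 = -1.1546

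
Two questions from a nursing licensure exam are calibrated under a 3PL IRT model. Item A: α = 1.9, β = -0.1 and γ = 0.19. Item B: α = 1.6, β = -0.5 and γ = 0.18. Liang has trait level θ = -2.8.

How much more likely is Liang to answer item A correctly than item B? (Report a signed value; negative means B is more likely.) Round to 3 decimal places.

-0.005

P(θ) = γ + (1 − γ) · 1 / (1 + exp(−α(θ − β)))
P_A = 0.1948
P_B = 0.2002
P_A − P_B = -0.0054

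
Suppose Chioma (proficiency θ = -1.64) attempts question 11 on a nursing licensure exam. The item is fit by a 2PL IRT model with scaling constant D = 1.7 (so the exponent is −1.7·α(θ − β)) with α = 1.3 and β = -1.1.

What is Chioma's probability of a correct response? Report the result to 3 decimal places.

P(θ) = 1 / (1 + exp(−D·α(θ − β)))
Exponent: 1.7 × 1.3 × (-1.64 − (-1.1)) = -1.1934
1/(1 + e^{1.1934}) = 0.2327
P = 0.2327

0.233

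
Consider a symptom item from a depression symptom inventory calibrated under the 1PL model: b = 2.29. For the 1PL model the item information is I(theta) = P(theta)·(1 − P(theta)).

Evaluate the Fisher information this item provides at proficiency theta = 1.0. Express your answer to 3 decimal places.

P = 1/(1+e^{1.2900}) = 0.2159
P(1−P) = 0.2159 × 0.7841 = 0.1693
I = P(1−P) = 0.16926

0.169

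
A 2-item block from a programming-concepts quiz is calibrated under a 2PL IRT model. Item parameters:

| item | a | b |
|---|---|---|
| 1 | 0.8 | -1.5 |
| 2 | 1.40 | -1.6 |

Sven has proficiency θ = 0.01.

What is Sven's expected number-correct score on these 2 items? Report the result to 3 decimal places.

1.675

P(θ) = 1 / (1 + exp(−a(θ − b)))
P_1 = 1/(1+e^{-1.2080}) = 0.7699
P_2 = 1/(1+e^{-2.2540}) = 0.9050
E[score] = 0.7699 + 0.9050 = 1.6749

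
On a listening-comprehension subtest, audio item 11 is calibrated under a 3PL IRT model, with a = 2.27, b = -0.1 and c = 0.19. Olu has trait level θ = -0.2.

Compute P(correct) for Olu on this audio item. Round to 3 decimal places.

P(θ) = c + (1 − c) · 1 / (1 + exp(−a(θ − b)))
Exponent: 2.27 × (-0.2 − (-0.1)) = -0.2270
1/(1 + e^{0.2270}) = 0.4435
P = 0.19 + 0.81 × 0.4435 = 0.5492

0.549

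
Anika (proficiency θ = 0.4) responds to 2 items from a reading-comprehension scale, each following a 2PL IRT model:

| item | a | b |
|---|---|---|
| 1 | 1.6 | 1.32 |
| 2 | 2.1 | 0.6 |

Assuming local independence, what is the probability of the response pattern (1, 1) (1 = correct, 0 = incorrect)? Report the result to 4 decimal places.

P(θ) = 1 / (1 + exp(−a(θ − b)))
P_1 = 1/(1+e^{1.4720}) = 0.1866
P_2 = 1/(1+e^{0.4200}) = 0.3965
L = P_1 × P_2 = 0.1866 × 0.3965 = 0.07401

0.0740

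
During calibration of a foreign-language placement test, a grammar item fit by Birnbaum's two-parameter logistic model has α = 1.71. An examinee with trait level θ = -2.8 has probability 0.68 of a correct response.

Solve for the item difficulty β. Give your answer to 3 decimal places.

-3.241

P(θ) = 1 / (1 + exp(−α(θ − β)))
logit(0.68) = ln(0.68/0.32) = 0.7538
β = θ − logit/(α) = -2.8 − 0.7538/1.7100 = -3.2408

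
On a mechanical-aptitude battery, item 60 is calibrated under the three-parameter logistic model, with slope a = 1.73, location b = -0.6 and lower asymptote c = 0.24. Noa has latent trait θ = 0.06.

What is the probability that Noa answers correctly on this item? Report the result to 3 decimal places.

P(θ) = c + (1 − c) · 1 / (1 + exp(−a(θ − b)))
Exponent: 1.73 × (0.06 − (-0.6)) = 1.1418
1/(1 + e^{-1.1418}) = 0.7580
P = 0.24 + 0.76 × 0.7580 = 0.8161

0.816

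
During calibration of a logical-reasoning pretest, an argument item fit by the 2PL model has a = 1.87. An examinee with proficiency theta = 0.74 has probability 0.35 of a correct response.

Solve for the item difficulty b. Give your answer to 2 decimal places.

P(theta) = 1 / (1 + exp(−a(theta − b)))
logit(0.35) = ln(0.35/0.65) = -0.6190
b = theta − logit/(a) = 0.74 − (-0.6190)/1.8700 = 1.0710

1.07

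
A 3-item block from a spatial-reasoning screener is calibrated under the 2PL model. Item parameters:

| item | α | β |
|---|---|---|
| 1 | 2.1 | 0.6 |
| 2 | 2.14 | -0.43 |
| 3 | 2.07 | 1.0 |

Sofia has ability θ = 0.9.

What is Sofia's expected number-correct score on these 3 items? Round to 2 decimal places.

P(θ) = 1 / (1 + exp(−α(θ − β)))
P_1 = 1/(1+e^{-0.6300}) = 0.6525
P_2 = 1/(1+e^{-2.8462}) = 0.9451
P_3 = 1/(1+e^{0.2070}) = 0.4484
E[score] = 0.6525 + 0.9451 + 0.4484 = 2.0460

2.05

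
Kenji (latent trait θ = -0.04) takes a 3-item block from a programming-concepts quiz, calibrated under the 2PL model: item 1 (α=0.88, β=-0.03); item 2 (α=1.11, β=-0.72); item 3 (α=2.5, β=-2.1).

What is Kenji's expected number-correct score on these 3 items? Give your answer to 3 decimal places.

2.172

P(θ) = 1 / (1 + exp(−α(θ − β)))
P_1 = 1/(1+e^{0.0088}) = 0.4978
P_2 = 1/(1+e^{-0.7548}) = 0.6802
P_3 = 1/(1+e^{-5.1500}) = 0.9942
E[score] = 0.4978 + 0.6802 + 0.9942 = 2.1723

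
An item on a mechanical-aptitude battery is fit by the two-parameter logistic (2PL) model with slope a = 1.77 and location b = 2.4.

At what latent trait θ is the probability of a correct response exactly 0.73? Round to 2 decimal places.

2.96

P(θ) = 1 / (1 + exp(−a(θ − b)))
logit = ln(0.7300/0.2700) = 0.9946
θ = b + logit/(a) = 2.4 + 0.9946/1.7700 = 2.9619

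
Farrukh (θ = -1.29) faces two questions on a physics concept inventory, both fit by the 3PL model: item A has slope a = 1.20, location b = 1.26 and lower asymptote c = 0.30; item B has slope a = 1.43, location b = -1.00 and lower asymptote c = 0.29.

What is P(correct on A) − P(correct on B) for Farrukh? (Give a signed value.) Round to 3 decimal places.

-0.241

P(θ) = c + (1 − c) · 1 / (1 + exp(−a(θ − b)))
P_A = 0.3314
P_B = 0.5724
P_A − P_B = -0.2411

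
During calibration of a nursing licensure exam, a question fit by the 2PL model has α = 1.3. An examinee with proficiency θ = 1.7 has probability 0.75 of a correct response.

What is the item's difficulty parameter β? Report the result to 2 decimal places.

0.85

P(θ) = 1 / (1 + exp(−α(θ − β)))
logit(0.75) = ln(0.75/0.25) = 1.0986
β = θ − logit/(α) = 1.7 − 1.0986/1.3000 = 0.8549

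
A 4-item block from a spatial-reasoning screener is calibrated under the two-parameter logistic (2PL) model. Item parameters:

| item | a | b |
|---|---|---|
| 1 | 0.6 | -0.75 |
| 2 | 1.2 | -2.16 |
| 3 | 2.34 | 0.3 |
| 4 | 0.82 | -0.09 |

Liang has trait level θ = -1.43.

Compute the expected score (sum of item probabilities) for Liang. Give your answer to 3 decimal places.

1.373

P(θ) = 1 / (1 + exp(−a(θ − b)))
P_1 = 1/(1+e^{0.4080}) = 0.3994
P_2 = 1/(1+e^{-0.8760}) = 0.7060
P_3 = 1/(1+e^{4.0482}) = 0.0172
P_4 = 1/(1+e^{1.0988}) = 0.2500
E[score] = 0.3994 + 0.7060 + 0.0172 + 0.2500 = 1.3725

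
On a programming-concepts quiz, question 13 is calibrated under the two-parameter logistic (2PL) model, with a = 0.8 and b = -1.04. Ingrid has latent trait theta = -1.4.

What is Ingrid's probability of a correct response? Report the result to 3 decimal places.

P(theta) = 1 / (1 + exp(−a(theta − b)))
Exponent: 0.8 × (-1.4 − (-1.04)) = -0.2880
1/(1 + e^{0.2880}) = 0.4285

0.428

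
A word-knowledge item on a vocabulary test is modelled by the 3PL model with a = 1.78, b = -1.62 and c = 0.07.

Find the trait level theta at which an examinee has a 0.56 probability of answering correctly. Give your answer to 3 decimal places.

-1.560

P(theta) = c + (1 − c) · 1 / (1 + exp(−a(theta − b)))
Remove guessing floor: (0.56 − 0.07)/(1 − 0.07) = 0.5269
logit = ln(0.5269/0.4731) = 0.1076
theta = b + logit/(a) = -1.62 + 0.1076/1.7800 = -1.5595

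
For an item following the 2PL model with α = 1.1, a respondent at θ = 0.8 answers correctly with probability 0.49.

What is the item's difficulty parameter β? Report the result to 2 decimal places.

P(θ) = 1 / (1 + exp(−α(θ − β)))
logit(0.49) = ln(0.49/0.51) = -0.0400
β = θ − logit/(α) = 0.8 − (-0.0400)/1.1000 = 0.8364

0.84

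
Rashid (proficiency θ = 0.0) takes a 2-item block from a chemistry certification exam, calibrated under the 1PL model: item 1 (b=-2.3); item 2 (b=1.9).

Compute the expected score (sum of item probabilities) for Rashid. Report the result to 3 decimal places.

1.039

P(θ) = 1 / (1 + exp(−(θ − b)))
P_1 = 1/(1+e^{-2.3000}) = 0.9089
P_2 = 1/(1+e^{1.9000}) = 0.1301
E[score] = 0.9089 + 0.1301 = 1.0390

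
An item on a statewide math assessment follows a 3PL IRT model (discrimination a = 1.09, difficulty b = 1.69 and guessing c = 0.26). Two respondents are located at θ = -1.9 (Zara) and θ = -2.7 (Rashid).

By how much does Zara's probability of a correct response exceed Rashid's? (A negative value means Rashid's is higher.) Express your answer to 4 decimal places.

P(θ) = c + (1 − c) · 1 / (1 + exp(−a(θ − b)))
P(Zara) = 0.2745  [exponent -3.9131]
P(Rashid) = 0.2661  [exponent -4.7851]
Difference = 0.2745 − 0.2661 = 0.0084

0.0084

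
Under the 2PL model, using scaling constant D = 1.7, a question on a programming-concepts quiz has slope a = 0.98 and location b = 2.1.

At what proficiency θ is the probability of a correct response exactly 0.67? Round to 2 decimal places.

P(θ) = 1 / (1 + exp(−D·a(θ − b)))
logit = ln(0.6700/0.3300) = 0.7082
θ = b + logit/(1.7·a) = 2.1 + 0.7082/1.6660 = 2.5251

2.53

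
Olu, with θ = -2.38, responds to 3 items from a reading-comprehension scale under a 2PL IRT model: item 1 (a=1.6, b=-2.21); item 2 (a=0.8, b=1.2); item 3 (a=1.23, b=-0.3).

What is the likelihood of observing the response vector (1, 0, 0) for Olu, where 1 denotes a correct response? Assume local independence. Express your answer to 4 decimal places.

P(θ) = 1 / (1 + exp(−a(θ − b)))
P_1 = 1/(1+e^{0.2720}) = 0.4324
P_2 = 1/(1+e^{2.8640}) = 0.0540
P_3 = 1/(1+e^{2.5584}) = 0.0719
L = P_1 × (1−P_2) × (1−P_3) = 0.4324 × 0.9460 × 0.9281 = 0.37968

0.3797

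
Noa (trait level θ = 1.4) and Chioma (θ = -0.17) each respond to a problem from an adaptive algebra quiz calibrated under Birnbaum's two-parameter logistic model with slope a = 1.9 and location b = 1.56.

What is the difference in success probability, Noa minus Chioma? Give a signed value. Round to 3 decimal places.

0.389

P(θ) = 1 / (1 + exp(−a(θ − b)))
P(Noa) = 0.4246  [exponent -0.3040]
P(Chioma) = 0.0360  [exponent -3.2870]
Difference = 0.4246 − 0.0360 = 0.3886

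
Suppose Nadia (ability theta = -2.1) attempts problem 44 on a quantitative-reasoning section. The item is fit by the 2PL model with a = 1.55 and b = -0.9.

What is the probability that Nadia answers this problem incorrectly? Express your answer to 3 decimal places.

P(theta) = 1 / (1 + exp(−a(theta − b)))
Exponent: 1.55 × (-2.1 − (-0.9)) = -1.8600
1/(1 + e^{1.8600}) = 0.1347
P(incorrect) = 1 − 0.1347 = 0.8653

0.865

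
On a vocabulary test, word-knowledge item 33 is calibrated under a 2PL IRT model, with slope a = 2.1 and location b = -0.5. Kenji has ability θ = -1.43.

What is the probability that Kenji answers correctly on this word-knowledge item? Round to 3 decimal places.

P(θ) = 1 / (1 + exp(−a(θ − b)))
Exponent: 2.1 × (-1.43 − (-0.5)) = -1.9530
1/(1 + e^{1.9530}) = 0.1242

0.124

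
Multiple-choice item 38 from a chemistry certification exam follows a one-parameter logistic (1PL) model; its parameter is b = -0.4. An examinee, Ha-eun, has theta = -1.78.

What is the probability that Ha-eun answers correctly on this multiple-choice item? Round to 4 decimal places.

P(theta) = 1 / (1 + exp(−(theta − b)))
Exponent: (-1.78 − (-0.4)) = -1.3800
1/(1 + e^{1.3800}) = 0.2010
P = 0.2010

0.2010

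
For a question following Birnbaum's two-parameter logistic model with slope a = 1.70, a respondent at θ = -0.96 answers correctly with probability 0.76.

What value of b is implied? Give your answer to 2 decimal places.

-1.64

P(θ) = 1 / (1 + exp(−a(θ − b)))
logit(0.76) = ln(0.76/0.24) = 1.1527
b = θ − logit/(a) = -0.96 − 1.1527/1.7000 = -1.6380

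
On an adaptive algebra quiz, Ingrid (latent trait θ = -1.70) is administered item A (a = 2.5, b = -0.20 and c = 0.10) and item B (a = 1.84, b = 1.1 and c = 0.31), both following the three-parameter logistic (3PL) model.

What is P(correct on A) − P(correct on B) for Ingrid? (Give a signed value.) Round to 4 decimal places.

-0.1933

P(θ) = c + (1 − c) · 1 / (1 + exp(−a(θ − b)))
P_A = 0.1207
P_B = 0.3140
P_A − P_B = -0.1933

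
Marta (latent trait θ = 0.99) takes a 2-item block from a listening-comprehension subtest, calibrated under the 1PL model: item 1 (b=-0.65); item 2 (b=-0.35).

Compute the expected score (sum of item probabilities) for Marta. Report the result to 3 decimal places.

P(θ) = 1 / (1 + exp(−(θ − b)))
P_1 = 1/(1+e^{-1.6400}) = 0.8375
P_2 = 1/(1+e^{-1.3400}) = 0.7925
E[score] = 0.8375 + 0.7925 = 1.6300

1.630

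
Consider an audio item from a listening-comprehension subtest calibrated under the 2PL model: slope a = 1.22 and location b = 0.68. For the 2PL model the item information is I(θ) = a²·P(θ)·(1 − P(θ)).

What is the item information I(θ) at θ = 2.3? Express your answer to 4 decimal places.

0.1591

P = 1/(1+e^{-1.9764}) = 0.8783
P(1−P) = 0.8783 × 0.1217 = 0.1069
I = a² × P(1−P) = 1.22² × 0.1069 = 0.15910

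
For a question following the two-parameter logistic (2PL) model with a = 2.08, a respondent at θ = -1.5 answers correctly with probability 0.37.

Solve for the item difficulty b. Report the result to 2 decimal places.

P(θ) = 1 / (1 + exp(−a(θ − b)))
logit(0.37) = ln(0.37/0.63) = -0.5322
b = θ − logit/(a) = -1.5 − (-0.5322)/2.0800 = -1.2441

-1.24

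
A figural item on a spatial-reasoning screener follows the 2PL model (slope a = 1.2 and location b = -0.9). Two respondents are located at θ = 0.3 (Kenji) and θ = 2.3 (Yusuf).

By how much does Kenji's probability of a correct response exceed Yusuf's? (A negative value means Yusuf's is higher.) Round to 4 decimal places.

-0.1705

P(θ) = 1 / (1 + exp(−a(θ − b)))
P(Kenji) = 0.8085  [exponent 1.4400]
P(Yusuf) = 0.9790  [exponent 3.8400]
Difference = 0.8085 − 0.9790 = -0.1705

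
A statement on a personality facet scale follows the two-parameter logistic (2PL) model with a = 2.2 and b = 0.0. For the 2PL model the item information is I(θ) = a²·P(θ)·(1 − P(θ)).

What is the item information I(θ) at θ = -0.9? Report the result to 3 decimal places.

P = 1/(1+e^{1.9800}) = 0.1213
P(1−P) = 0.1213 × 0.8787 = 0.1066
I = a² × P(1−P) = 2.2² × 0.1066 = 0.51595

0.516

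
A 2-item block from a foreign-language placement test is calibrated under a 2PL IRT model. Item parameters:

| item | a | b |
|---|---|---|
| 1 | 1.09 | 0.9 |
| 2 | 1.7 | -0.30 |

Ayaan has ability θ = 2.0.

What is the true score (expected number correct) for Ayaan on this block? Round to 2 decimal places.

1.75

P(θ) = 1 / (1 + exp(−a(θ − b)))
P_1 = 1/(1+e^{-1.1990}) = 0.7683
P_2 = 1/(1+e^{-3.9100}) = 0.9804
E[score] = 0.7683 + 0.9804 = 1.7487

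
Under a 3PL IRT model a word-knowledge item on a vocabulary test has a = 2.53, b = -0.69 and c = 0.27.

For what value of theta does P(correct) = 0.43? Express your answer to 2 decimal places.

-1.19

P(theta) = c + (1 − c) · 1 / (1 + exp(−a(theta − b)))
Remove guessing floor: (0.43 − 0.27)/(1 − 0.27) = 0.2192
logit = ln(0.2192/0.7808) = -1.2705
theta = b + logit/(a) = -0.69 + (-1.2705)/2.5300 = -1.1922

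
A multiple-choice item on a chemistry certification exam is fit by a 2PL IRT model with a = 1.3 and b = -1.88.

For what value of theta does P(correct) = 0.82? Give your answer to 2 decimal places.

P(theta) = 1 / (1 + exp(−a(theta − b)))
logit = ln(0.8200/0.1800) = 1.5163
theta = b + logit/(a) = -1.88 + 1.5163/1.3000 = -0.7136

-0.71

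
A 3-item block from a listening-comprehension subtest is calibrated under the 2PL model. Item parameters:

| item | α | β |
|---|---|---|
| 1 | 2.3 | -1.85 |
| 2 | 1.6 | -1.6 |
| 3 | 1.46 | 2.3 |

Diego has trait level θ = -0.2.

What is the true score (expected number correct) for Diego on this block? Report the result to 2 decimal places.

1.91

P(θ) = 1 / (1 + exp(−α(θ − β)))
P_1 = 1/(1+e^{-3.7950}) = 0.9780
P_2 = 1/(1+e^{-2.2400}) = 0.9038
P_3 = 1/(1+e^{3.6500}) = 0.0253
E[score] = 0.9780 + 0.9038 + 0.0253 = 1.9071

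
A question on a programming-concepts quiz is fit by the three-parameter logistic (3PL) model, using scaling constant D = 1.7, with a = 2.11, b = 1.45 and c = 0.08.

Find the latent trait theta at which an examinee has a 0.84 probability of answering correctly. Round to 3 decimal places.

P(theta) = c + (1 − c) · 1 / (1 + exp(−D·a(theta − b)))
Remove guessing floor: (0.84 − 0.08)/(1 − 0.08) = 0.8261
logit = ln(0.8261/0.1739) = 1.5581
theta = b + logit/(1.7·a) = 1.45 + 1.5581/3.5870 = 1.8844

1.884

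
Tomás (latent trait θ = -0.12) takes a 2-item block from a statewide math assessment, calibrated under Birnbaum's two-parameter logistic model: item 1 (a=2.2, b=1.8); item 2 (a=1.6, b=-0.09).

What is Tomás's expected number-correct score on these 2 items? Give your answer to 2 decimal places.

P(θ) = 1 / (1 + exp(−a(θ − b)))
P_1 = 1/(1+e^{4.2240}) = 0.0144
P_2 = 1/(1+e^{0.0480}) = 0.4880
E[score] = 0.0144 + 0.4880 = 0.5024

0.50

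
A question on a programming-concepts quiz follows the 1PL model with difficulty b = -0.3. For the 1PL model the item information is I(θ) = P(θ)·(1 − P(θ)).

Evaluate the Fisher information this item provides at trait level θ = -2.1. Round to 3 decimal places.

P = 1/(1+e^{1.8000}) = 0.1419
P(1−P) = 0.1419 × 0.8581 = 0.1217
I = P(1−P) = 0.12173

0.122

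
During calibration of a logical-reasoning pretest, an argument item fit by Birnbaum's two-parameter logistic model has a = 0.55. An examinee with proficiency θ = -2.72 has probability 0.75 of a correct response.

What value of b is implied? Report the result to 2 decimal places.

-4.72

P(θ) = 1 / (1 + exp(−a(θ − b)))
logit(0.75) = ln(0.75/0.25) = 1.0986
b = θ − logit/(a) = -2.72 − 1.0986/0.5500 = -4.7175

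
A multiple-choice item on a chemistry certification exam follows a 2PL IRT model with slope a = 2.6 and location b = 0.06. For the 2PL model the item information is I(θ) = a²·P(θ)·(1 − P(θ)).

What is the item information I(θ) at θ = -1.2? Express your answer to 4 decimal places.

P = 1/(1+e^{3.2760}) = 0.0364
P(1−P) = 0.0364 × 0.9636 = 0.0351
I = a² × P(1−P) = 2.6² × 0.0351 = 0.23713

0.2371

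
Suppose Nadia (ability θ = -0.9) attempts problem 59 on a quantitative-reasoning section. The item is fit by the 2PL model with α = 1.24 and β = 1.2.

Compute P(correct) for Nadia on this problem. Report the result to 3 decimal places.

0.069

P(θ) = 1 / (1 + exp(−α(θ − β)))
Exponent: 1.24 × (-0.9 − 1.2) = -2.6040
1/(1 + e^{2.6040}) = 0.0689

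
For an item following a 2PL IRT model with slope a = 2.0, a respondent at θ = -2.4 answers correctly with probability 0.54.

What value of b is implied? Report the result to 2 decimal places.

P(θ) = 1 / (1 + exp(−a(θ − b)))
logit(0.54) = ln(0.54/0.46) = 0.1603
b = θ − logit/(a) = -2.4 − 0.1603/2.0000 = -2.4802

-2.48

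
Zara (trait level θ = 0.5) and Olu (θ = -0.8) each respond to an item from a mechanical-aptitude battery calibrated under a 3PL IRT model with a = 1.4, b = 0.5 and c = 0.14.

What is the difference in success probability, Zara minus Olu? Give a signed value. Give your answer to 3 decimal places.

0.310

P(θ) = c + (1 − c) · 1 / (1 + exp(−a(θ − b)))
P(Zara) = 0.5700  [exponent 0.0000]
P(Olu) = 0.2599  [exponent -1.8200]
Difference = 0.5700 − 0.2599 = 0.3101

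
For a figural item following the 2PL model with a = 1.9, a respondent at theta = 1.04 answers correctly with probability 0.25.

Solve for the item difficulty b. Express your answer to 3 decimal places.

P(theta) = 1 / (1 + exp(−a(theta − b)))
logit(0.25) = ln(0.25/0.75) = -1.0986
b = theta − logit/(a) = 1.04 − (-1.0986)/1.9000 = 1.6182

1.618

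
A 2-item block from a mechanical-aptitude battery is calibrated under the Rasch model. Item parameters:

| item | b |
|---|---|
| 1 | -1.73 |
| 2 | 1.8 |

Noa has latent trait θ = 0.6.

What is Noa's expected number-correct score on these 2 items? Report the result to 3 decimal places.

1.143

P(θ) = 1 / (1 + exp(−(θ − b)))
P_1 = 1/(1+e^{-2.3300}) = 0.9113
P_2 = 1/(1+e^{1.2000}) = 0.2315
E[score] = 0.9113 + 0.2315 = 1.1428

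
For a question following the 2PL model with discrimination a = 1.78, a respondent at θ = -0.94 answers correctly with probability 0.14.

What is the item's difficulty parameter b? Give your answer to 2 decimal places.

P(θ) = 1 / (1 + exp(−a(θ − b)))
logit(0.14) = ln(0.14/0.86) = -1.8153
b = θ − logit/(a) = -0.94 − (-1.8153)/1.7800 = 0.0798

0.08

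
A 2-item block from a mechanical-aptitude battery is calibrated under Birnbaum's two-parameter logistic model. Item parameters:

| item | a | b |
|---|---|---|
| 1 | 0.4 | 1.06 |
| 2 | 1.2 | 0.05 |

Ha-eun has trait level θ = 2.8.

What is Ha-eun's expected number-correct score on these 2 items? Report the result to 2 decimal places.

P(θ) = 1 / (1 + exp(−a(θ − b)))
P_1 = 1/(1+e^{-0.6960}) = 0.6673
P_2 = 1/(1+e^{-3.3000}) = 0.9644
E[score] = 0.6673 + 0.9644 = 1.6317

1.63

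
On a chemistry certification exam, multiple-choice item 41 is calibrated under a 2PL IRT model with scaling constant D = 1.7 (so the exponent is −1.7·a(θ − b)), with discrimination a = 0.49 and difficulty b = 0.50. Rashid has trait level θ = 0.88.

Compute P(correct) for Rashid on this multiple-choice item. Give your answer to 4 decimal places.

0.5785

P(θ) = 1 / (1 + exp(−D·a(θ − b)))
Exponent: 1.7 × 0.49 × (0.88 − 0.50) = 0.3165
1/(1 + e^{-0.3165}) = 0.5785
P = 0.5785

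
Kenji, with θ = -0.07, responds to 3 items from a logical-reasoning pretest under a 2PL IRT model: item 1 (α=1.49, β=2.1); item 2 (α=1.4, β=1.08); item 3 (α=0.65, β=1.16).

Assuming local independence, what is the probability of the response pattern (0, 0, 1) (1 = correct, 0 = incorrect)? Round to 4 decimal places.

P(θ) = 1 / (1 + exp(−α(θ − β)))
P_1 = 1/(1+e^{3.2333}) = 0.0379
P_2 = 1/(1+e^{1.6100}) = 0.1666
P_3 = 1/(1+e^{0.7995}) = 0.3101
L = (1−P_1) × (1−P_2) × P_3 = 0.9621 × 0.8334 × 0.3101 = 0.24866

0.2487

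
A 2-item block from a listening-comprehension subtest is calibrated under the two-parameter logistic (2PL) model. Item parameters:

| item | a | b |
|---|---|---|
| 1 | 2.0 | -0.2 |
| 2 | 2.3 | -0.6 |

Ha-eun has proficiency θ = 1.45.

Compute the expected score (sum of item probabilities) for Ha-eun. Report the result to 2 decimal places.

1.96

P(θ) = 1 / (1 + exp(−a(θ − b)))
P_1 = 1/(1+e^{-3.3000}) = 0.9644
P_2 = 1/(1+e^{-4.7150}) = 0.9911
E[score] = 0.9644 + 0.9911 = 1.9555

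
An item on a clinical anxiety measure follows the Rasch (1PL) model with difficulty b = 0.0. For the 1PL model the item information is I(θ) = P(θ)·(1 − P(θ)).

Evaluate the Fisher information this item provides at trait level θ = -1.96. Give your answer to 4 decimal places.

P = 1/(1+e^{1.9600}) = 0.1235
P(1−P) = 0.1235 × 0.8765 = 0.1082
I = P(1−P) = 0.10822

0.1082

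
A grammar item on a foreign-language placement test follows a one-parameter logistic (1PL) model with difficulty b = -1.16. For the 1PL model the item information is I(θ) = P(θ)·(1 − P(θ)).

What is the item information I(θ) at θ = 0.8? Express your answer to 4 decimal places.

P = 1/(1+e^{-1.9600}) = 0.8765
P(1−P) = 0.8765 × 0.1235 = 0.1082
I = P(1−P) = 0.10822

0.1082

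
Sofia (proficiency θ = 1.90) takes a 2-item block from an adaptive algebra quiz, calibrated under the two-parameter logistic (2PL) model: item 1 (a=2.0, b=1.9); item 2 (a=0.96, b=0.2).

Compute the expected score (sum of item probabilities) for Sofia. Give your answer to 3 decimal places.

P(θ) = 1 / (1 + exp(−a(θ − b)))
P_1 = 1/(1+e^{0.0000}) = 0.5000
P_2 = 1/(1+e^{-1.6320}) = 0.8364
E[score] = 0.5000 + 0.8364 = 1.3364

1.336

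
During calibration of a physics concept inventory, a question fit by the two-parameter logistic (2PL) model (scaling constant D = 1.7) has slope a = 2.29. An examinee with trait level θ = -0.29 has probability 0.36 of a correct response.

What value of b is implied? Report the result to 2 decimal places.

-0.14

P(θ) = 1 / (1 + exp(−D·a(θ − b)))
logit(0.36) = ln(0.36/0.64) = -0.5754
b = θ − logit/(1.7·a) = -0.29 − (-0.5754)/3.8930 = -0.1422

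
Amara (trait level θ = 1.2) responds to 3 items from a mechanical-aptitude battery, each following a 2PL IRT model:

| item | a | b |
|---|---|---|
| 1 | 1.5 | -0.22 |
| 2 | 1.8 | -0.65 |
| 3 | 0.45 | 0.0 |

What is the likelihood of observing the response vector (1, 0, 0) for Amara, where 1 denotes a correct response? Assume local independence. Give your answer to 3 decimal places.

P(θ) = 1 / (1 + exp(−a(θ − b)))
P_1 = 1/(1+e^{-2.1300}) = 0.8938
P_2 = 1/(1+e^{-3.3300}) = 0.9654
P_3 = 1/(1+e^{-0.5400}) = 0.6318
L = P_1 × (1−P_2) × (1−P_3) = 0.8938 × 0.0346 × 0.3682 = 0.01137

0.011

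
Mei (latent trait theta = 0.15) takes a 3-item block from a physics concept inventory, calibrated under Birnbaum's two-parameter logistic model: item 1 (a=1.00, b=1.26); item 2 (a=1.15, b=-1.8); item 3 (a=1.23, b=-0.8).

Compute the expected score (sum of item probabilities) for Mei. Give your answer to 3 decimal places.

1.915

P(theta) = 1 / (1 + exp(−a(theta − b)))
P_1 = 1/(1+e^{1.1100}) = 0.2479
P_2 = 1/(1+e^{-2.2425}) = 0.9040
P_3 = 1/(1+e^{-1.1685}) = 0.7629
E[score] = 0.2479 + 0.9040 + 0.7629 = 1.9147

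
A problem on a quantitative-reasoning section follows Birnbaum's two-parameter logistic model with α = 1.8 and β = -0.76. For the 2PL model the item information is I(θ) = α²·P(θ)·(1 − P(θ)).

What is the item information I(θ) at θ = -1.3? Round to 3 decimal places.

P = 1/(1+e^{0.9720}) = 0.2745
P(1−P) = 0.2745 × 0.7255 = 0.1991
I = α² × P(1−P) = 1.8² × 0.1991 = 0.64522

0.645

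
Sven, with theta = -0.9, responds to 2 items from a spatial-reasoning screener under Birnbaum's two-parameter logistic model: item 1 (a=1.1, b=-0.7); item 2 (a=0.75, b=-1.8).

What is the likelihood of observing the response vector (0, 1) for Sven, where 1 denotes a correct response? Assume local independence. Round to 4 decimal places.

0.3676

P(theta) = 1 / (1 + exp(−a(theta − b)))
P_1 = 1/(1+e^{0.2200}) = 0.4452
P_2 = 1/(1+e^{-0.6750}) = 0.6626
L = (1−P_1) × P_2 = 0.5548 × 0.6626 = 0.36761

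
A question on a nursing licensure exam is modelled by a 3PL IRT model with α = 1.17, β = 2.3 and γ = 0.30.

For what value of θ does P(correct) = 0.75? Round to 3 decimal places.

P(θ) = γ + (1 − γ) · 1 / (1 + exp(−α(θ − β)))
Remove guessing floor: (0.75 − 0.30)/(1 − 0.30) = 0.6429
logit = ln(0.6429/0.3571) = 0.5878
θ = β + logit/(α) = 2.3 + 0.5878/1.1700 = 2.8024

2.802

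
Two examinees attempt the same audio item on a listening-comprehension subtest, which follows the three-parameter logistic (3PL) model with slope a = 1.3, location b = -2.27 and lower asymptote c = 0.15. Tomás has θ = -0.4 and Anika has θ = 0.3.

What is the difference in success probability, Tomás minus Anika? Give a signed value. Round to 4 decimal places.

P(θ) = c + (1 − c) · 1 / (1 + exp(−a(θ − b)))
P(Tomás) = 0.9313  [exponent 2.4310]
P(Anika) = 0.9709  [exponent 3.3410]
Difference = 0.9313 − 0.9709 = -0.0397

-0.0397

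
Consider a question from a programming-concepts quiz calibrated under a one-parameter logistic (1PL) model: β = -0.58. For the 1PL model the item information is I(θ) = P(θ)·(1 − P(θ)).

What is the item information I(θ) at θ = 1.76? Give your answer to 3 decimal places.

P = 1/(1+e^{-2.3400}) = 0.9121
P(1−P) = 0.9121 × 0.0879 = 0.0801
I = P(1−P) = 0.08014

0.080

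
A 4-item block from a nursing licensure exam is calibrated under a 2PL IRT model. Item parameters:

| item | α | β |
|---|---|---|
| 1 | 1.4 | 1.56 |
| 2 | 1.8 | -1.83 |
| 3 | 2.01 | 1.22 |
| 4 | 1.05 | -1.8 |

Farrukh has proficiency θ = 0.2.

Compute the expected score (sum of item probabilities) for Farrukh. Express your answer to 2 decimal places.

P(θ) = 1 / (1 + exp(−α(θ − β)))
P_1 = 1/(1+e^{1.9040}) = 0.1297
P_2 = 1/(1+e^{-3.6540}) = 0.9748
P_3 = 1/(1+e^{2.0502}) = 0.1140
P_4 = 1/(1+e^{-2.1000}) = 0.8909
E[score] = 0.1297 + 0.9748 + 0.1140 + 0.8909 = 2.1094

2.11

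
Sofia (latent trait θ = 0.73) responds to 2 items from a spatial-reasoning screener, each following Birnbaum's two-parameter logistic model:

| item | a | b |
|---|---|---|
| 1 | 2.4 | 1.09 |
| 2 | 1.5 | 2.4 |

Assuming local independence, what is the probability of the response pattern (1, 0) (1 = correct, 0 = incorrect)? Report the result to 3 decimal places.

0.274

P(θ) = 1 / (1 + exp(−a(θ − b)))
P_1 = 1/(1+e^{0.8640}) = 0.2965
P_2 = 1/(1+e^{2.5050}) = 0.0755
L = P_1 × (1−P_2) = 0.2965 × 0.9245 = 0.27412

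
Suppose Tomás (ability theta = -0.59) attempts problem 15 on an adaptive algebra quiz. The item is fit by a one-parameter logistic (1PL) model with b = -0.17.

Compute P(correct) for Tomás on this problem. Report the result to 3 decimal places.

0.397

P(theta) = 1 / (1 + exp(−(theta − b)))
Exponent: (-0.59 − (-0.17)) = -0.4200
1/(1 + e^{0.4200}) = 0.3965
P = 0.3965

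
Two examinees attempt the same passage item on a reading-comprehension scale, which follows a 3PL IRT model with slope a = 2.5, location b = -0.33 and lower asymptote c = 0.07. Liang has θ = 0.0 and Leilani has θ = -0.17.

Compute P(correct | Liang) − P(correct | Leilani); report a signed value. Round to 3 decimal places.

0.090

P(θ) = c + (1 − c) · 1 / (1 + exp(−a(θ − b)))
P(Liang) = 0.7166  [exponent 0.8250]
P(Leilani) = 0.6268  [exponent 0.4000]
Difference = 0.7166 − 0.6268 = 0.0898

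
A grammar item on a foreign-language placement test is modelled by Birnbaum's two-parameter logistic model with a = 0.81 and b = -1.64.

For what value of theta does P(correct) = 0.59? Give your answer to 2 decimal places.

-1.19

P(theta) = 1 / (1 + exp(−a(theta − b)))
logit = ln(0.5900/0.4100) = 0.3640
theta = b + logit/(a) = -1.64 + 0.3640/0.8100 = -1.1907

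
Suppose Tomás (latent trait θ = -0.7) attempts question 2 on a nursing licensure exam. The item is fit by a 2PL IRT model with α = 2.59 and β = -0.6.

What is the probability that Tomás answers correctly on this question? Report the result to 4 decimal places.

0.4356

P(θ) = 1 / (1 + exp(−α(θ − β)))
Exponent: 2.59 × (-0.7 − (-0.6)) = -0.2590
1/(1 + e^{0.2590}) = 0.4356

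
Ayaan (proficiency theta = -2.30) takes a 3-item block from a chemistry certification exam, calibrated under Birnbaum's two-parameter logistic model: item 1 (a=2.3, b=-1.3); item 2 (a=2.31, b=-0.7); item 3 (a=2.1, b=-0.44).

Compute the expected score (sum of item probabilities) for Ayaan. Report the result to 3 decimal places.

P(theta) = 1 / (1 + exp(−a(theta − b)))
P_1 = 1/(1+e^{2.3000}) = 0.0911
P_2 = 1/(1+e^{3.6960}) = 0.0242
P_3 = 1/(1+e^{3.9060}) = 0.0197
E[score] = 0.0911 + 0.0242 + 0.0197 = 0.1351

0.135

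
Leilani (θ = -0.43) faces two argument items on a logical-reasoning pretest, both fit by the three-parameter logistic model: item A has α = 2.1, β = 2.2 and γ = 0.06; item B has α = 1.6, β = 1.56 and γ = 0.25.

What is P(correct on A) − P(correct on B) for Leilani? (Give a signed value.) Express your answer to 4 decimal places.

P(θ) = γ + (1 − γ) · 1 / (1 + exp(−α(θ − β)))
P_A = 0.0637
P_B = 0.2798
P_A − P_B = -0.2161

-0.2161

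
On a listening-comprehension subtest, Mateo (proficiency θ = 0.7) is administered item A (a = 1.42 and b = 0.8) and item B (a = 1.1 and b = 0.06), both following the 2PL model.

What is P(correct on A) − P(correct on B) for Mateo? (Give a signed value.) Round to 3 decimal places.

P(θ) = 1 / (1 + exp(−a(θ − b)))
P_A = 0.4646
P_B = 0.6691
P_A − P_B = -0.2045

-0.205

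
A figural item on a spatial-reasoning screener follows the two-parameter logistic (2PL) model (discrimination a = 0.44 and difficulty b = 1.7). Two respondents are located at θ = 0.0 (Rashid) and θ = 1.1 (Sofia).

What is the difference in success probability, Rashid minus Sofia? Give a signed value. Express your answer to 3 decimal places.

-0.113

P(θ) = 1 / (1 + exp(−a(θ − b)))
P(Rashid) = 0.3213  [exponent -0.7480]
P(Sofia) = 0.4344  [exponent -0.2640]
Difference = 0.3213 − 0.4344 = -0.1131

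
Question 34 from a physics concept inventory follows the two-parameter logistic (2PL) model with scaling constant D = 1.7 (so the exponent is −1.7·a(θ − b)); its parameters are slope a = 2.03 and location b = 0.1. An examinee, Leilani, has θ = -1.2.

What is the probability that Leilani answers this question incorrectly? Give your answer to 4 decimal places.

P(θ) = 1 / (1 + exp(−D·a(θ − b)))
Exponent: 1.7 × 2.03 × (-1.2 − 0.1) = -4.4863
1/(1 + e^{4.4863}) = 0.0111
P = 0.0111
P(incorrect) = 1 − 0.0111 = 0.9889

0.9889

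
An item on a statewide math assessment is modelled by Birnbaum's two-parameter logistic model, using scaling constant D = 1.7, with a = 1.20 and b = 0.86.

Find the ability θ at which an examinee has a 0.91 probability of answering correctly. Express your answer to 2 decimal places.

1.99

P(θ) = 1 / (1 + exp(−D·a(θ − b)))
logit = ln(0.9100/0.0900) = 2.3136
θ = b + logit/(1.7·a) = 0.86 + 2.3136/2.0400 = 1.9941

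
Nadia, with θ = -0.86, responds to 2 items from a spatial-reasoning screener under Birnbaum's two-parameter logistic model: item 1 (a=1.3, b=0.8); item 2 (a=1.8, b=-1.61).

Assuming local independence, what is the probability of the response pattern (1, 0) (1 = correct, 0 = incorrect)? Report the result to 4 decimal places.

P(θ) = 1 / (1 + exp(−a(θ − b)))
P_1 = 1/(1+e^{2.1580}) = 0.1036
P_2 = 1/(1+e^{-1.3500}) = 0.7941
L = P_1 × (1−P_2) = 0.1036 × 0.2059 = 0.02133

0.0213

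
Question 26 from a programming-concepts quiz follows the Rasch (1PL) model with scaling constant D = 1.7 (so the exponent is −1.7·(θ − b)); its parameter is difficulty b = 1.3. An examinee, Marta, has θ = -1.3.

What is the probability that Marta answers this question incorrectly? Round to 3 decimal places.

0.988

P(θ) = 1 / (1 + exp(−D·(θ − b)))
Exponent: 1.7 × (-1.3 − 1.3) = -4.4200
1/(1 + e^{4.4200}) = 0.0119
P = 0.0119
P(incorrect) = 1 − 0.0119 = 0.9881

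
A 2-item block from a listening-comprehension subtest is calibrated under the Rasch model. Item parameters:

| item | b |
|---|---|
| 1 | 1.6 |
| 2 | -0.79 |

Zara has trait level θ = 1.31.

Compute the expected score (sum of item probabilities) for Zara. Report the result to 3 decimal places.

1.319

P(θ) = 1 / (1 + exp(−(θ − b)))
P_1 = 1/(1+e^{0.2900}) = 0.4280
P_2 = 1/(1+e^{-2.1000}) = 0.8909
E[score] = 0.4280 + 0.8909 = 1.3189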